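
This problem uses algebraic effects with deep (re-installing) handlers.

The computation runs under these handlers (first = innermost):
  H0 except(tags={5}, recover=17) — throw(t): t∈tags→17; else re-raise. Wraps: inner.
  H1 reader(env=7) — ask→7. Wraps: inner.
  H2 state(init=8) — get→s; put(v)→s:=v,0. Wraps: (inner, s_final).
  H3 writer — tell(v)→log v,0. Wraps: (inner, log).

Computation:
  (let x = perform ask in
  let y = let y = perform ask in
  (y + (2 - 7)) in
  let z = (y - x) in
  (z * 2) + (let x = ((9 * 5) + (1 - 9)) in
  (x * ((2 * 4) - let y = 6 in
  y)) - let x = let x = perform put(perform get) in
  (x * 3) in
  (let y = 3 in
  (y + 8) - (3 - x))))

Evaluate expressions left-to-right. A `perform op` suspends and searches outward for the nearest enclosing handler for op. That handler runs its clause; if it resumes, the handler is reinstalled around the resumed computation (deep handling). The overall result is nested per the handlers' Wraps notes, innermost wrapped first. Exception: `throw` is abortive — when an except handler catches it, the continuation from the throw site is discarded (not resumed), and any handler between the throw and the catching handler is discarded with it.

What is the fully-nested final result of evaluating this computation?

Answer: ((56, 8), ())

Step-by-step:
ask @ H1 ⇒ 7
ask @ H1 ⇒ 7
get @ H2 ⇒ 8
put(8) @ H2 ⇒ s:=8
H0 returns 56
H1 returns 56
H2 returns (56, 8)
H3 returns ((56, 8), ())
= ((56, 8), ())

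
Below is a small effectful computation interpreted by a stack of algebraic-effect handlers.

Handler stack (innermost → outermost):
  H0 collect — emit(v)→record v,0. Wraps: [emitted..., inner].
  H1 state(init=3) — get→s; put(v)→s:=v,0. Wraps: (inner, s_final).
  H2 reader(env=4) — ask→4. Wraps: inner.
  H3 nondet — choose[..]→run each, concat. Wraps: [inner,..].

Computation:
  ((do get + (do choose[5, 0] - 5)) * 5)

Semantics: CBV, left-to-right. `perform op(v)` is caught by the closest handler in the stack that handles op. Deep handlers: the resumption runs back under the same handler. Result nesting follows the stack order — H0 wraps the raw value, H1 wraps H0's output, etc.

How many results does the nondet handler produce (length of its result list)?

Step-by-step:
get @ H1 ⇒ 3
choose[5, 0] @ H3
  branch[0] choose=5:
    H0 returns [15]
    H1 returns ([15], 3)
    H2 returns ([15], 3)
    H3 returns [([15], 3)]
  branch[1] choose=0:
    H0 returns [-10]
    H1 returns ([-10], 3)
    H2 returns ([-10], 3)
    H3 returns [([-10], 3)]
= [([15], 3), ([-10], 3)]

Answer: 2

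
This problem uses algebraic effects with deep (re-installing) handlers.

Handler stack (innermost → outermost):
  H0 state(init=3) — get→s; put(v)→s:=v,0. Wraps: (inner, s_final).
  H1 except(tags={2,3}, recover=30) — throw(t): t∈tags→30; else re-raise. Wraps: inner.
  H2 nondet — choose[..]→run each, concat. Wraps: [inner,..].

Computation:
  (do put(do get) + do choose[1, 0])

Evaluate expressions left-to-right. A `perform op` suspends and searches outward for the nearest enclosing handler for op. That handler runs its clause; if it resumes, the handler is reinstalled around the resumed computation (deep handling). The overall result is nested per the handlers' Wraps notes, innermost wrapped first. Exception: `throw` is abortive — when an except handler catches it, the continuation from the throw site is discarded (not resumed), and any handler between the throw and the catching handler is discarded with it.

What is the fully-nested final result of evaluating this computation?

Answer: [(1, 3), (0, 3)]

Working:
get @ H0 ⇒ 3
put(3) @ H0 ⇒ s:=3
choose[1, 0] @ H2
  branch[0] choose=1:
    H0 returns (1, 3)
    H1 returns (1, 3)
    H2 returns [(1, 3)]
  branch[1] choose=0:
    H0 returns (0, 3)
    H1 returns (0, 3)
    H2 returns [(0, 3)]
= [(1, 3), (0, 3)]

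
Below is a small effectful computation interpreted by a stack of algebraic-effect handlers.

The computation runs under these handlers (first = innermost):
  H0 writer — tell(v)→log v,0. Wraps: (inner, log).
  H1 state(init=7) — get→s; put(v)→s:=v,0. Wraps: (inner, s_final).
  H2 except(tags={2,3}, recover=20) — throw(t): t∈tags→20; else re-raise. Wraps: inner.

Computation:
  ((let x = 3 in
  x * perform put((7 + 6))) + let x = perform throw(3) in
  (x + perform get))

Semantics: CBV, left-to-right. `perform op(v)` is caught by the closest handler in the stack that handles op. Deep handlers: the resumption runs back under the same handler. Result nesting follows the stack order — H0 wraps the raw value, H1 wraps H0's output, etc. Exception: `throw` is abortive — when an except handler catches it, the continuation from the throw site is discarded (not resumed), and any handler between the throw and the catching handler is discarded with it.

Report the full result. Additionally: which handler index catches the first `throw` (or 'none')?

Answer: 20 ; first throw caught by: H2

Step-by-step:
put(13) @ H1 ⇒ s:=13
throw(3) @ H2 caught ⇒ 20
= 20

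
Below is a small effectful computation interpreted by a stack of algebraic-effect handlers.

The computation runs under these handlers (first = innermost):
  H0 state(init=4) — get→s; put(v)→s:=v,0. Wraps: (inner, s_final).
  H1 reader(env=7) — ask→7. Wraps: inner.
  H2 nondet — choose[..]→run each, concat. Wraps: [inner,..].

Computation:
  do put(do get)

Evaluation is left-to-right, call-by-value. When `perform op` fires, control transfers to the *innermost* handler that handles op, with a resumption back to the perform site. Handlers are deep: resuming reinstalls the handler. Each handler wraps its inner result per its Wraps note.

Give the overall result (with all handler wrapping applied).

Answer: [(0, 4)]

Working:
get @ H0 ⇒ 4
put(4) @ H0 ⇒ s:=4
H0 returns (0, 4)
H1 returns (0, 4)
H2 returns [(0, 4)]
= [(0, 4)]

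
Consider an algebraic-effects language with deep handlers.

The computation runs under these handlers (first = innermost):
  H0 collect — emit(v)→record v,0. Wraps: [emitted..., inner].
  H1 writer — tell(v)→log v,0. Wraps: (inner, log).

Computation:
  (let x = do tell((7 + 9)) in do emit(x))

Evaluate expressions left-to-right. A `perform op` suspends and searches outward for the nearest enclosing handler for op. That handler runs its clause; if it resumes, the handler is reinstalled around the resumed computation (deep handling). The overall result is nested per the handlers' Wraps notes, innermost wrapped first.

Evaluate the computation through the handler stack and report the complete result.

Answer: ([0, 0], (16))

Working:
tell(16) @ H1 ⇒ log+=16
emit(0) @ H0 ⇒ out+=0
H0 returns [0, 0]
H1 returns ([0, 0], (16))
= ([0, 0], (16))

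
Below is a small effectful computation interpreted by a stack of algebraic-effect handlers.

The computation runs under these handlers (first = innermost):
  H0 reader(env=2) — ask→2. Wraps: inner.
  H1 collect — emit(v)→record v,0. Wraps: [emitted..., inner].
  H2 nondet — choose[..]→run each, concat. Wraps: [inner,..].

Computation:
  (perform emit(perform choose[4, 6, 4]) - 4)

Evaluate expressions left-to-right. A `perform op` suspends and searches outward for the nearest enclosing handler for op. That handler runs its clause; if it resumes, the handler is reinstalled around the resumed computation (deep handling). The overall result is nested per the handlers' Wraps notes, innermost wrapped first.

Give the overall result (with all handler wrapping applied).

Answer: [[4, -4], [6, -4], [4, -4]]

Step-by-step:
choose[4, 6, 4] @ H2
  branch[0] choose=4:
    emit(4) @ H1 ⇒ out+=4
    H0 returns -4
    H1 returns [4, -4]
    H2 returns [[4, -4]]
  branch[1] choose=6:
    emit(6) @ H1 ⇒ out+=6
    H0 returns -4
    H1 returns [6, -4]
    H2 returns [[6, -4]]
  branch[2] choose=4:
    emit(4) @ H1 ⇒ out+=4
    H0 returns -4
    H1 returns [4, -4]
    H2 returns [[4, -4]]
= [[4, -4], [6, -4], [4, -4]]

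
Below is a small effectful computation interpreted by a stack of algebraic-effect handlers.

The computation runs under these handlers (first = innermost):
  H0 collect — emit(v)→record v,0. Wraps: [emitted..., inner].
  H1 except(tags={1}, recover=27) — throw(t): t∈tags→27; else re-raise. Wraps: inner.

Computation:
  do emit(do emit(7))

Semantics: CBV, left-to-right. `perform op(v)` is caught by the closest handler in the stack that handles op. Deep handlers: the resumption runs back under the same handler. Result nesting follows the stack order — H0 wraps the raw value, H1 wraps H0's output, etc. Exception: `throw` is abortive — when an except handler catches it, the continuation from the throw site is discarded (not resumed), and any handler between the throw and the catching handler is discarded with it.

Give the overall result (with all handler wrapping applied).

Answer: [7, 0, 0]

Step-by-step:
emit(7) @ H0 ⇒ out+=7
emit(0) @ H0 ⇒ out+=0
H0 returns [7, 0, 0]
H1 returns [7, 0, 0]
= [7, 0, 0]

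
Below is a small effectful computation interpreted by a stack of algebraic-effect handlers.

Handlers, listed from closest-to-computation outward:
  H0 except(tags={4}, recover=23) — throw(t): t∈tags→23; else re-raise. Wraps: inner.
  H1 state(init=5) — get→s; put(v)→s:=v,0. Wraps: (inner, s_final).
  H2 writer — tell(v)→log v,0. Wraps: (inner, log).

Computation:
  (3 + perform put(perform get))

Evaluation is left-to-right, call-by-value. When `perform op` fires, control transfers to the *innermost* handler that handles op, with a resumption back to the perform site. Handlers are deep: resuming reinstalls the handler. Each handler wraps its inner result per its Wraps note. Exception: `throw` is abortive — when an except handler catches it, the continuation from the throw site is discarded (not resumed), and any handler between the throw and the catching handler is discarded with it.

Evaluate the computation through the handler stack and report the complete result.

Working:
get @ H1 ⇒ 5
put(5) @ H1 ⇒ s:=5
H0 returns 3
H1 returns (3, 5)
H2 returns ((3, 5), ())
= ((3, 5), ())

Answer: ((3, 5), ())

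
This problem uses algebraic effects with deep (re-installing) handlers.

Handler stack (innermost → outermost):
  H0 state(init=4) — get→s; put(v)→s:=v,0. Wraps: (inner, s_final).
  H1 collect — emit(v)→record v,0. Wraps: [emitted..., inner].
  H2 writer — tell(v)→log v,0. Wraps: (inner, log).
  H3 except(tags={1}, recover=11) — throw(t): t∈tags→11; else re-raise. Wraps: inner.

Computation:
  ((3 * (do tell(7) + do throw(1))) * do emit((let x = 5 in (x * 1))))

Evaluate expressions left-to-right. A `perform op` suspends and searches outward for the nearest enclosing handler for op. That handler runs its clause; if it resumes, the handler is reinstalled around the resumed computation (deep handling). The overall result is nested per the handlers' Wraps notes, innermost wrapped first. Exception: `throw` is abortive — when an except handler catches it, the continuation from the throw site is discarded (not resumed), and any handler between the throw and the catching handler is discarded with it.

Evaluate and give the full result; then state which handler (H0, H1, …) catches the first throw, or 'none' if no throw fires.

Working:
tell(7) @ H2 ⇒ log+=7
throw(1) @ H3 caught ⇒ 11
= 11

Answer: 11 ; first throw caught by: H3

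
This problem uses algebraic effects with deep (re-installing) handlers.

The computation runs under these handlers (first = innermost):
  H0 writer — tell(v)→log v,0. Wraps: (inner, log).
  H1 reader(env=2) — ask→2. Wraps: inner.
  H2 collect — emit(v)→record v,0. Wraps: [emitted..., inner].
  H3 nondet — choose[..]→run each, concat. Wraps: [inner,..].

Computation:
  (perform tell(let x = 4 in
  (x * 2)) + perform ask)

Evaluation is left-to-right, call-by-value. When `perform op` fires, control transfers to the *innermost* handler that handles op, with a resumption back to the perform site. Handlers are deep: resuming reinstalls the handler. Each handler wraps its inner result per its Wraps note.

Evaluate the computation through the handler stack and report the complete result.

Evaluation trace:
tell(8) @ H0 ⇒ log+=8
ask @ H1 ⇒ 2
H0 returns (2, (8))
H1 returns (2, (8))
H2 returns [(2, (8))]
H3 returns [[(2, (8))]]
= [[(2, (8))]]

Answer: [[(2, (8))]]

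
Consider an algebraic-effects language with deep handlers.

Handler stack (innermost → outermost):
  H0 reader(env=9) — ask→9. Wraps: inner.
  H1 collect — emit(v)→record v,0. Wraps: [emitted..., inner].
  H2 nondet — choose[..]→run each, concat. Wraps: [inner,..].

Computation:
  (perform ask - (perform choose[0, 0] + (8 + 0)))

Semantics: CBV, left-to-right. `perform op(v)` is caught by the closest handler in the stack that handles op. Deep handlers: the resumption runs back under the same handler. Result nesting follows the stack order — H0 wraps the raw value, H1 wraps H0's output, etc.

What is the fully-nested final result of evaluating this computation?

Working:
ask @ H0 ⇒ 9
choose[0, 0] @ H2
  branch[0] choose=0:
    H0 returns 1
    H1 returns [1]
    H2 returns [[1]]
  branch[1] choose=0:
    H0 returns 1
    H1 returns [1]
    H2 returns [[1]]
= [[1], [1]]

Answer: [[1], [1]]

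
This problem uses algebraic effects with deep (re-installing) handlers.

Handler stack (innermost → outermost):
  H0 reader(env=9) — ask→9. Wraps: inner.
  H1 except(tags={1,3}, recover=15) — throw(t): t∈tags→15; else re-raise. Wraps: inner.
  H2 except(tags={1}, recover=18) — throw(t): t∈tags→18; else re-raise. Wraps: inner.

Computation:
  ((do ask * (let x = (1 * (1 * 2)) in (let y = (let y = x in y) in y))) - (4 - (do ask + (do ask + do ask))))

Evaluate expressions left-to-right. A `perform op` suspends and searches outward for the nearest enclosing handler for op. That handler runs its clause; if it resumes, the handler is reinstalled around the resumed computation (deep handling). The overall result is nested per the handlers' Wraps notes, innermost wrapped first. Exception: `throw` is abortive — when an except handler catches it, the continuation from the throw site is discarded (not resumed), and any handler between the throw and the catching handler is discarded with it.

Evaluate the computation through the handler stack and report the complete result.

Answer: 41

Evaluation trace:
ask @ H0 ⇒ 9
ask @ H0 ⇒ 9
ask @ H0 ⇒ 9
ask @ H0 ⇒ 9
H0 returns 41
H1 returns 41
H2 returns 41
= 41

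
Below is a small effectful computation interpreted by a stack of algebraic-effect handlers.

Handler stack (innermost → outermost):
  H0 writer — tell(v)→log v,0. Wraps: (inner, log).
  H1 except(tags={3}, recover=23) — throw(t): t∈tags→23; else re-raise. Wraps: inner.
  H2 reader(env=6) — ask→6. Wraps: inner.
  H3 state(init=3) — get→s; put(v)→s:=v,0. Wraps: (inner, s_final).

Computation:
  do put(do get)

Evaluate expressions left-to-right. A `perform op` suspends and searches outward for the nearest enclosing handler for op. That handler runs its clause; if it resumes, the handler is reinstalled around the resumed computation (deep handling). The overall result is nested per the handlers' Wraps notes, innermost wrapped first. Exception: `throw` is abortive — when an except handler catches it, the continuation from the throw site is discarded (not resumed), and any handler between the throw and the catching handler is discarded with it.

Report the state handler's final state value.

Working:
get @ H3 ⇒ 3
put(3) @ H3 ⇒ s:=3
H0 returns (0, ())
H1 returns (0, ())
H2 returns (0, ())
H3 returns ((0, ()), 3)
= ((0, ()), 3)

Answer: 3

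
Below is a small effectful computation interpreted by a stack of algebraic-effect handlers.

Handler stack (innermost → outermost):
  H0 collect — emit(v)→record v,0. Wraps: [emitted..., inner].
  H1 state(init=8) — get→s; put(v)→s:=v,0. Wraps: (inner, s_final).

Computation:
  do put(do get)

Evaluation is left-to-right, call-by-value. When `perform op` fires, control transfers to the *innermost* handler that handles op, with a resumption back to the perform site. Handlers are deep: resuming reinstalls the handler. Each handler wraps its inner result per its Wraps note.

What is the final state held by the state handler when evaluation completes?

Answer: 8

Working:
get @ H1 ⇒ 8
put(8) @ H1 ⇒ s:=8
H0 returns [0]
H1 returns ([0], 8)
= ([0], 8)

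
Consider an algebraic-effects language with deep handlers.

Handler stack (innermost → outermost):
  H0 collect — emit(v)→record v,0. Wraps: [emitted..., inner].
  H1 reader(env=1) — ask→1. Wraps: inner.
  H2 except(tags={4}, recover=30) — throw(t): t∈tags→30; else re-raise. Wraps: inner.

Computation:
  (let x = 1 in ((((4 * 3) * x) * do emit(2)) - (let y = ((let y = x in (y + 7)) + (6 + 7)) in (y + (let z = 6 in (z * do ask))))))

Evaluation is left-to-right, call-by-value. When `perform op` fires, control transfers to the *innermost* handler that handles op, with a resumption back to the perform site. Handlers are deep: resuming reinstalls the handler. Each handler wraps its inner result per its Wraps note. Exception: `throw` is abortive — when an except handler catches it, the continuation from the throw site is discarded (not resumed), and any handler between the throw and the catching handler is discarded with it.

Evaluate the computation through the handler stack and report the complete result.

Answer: [2, -27]

Evaluation trace:
emit(2) @ H0 ⇒ out+=2
ask @ H1 ⇒ 1
H0 returns [2, -27]
H1 returns [2, -27]
H2 returns [2, -27]
= [2, -27]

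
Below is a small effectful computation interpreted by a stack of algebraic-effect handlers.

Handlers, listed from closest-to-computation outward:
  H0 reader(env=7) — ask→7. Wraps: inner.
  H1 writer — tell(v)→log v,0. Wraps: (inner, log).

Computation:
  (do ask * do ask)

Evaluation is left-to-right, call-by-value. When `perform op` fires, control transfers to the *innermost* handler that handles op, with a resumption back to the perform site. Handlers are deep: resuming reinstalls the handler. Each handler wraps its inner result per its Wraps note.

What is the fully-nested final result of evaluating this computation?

Working:
ask @ H0 ⇒ 7
ask @ H0 ⇒ 7
H0 returns 49
H1 returns (49, ())
= (49, ())

Answer: (49, ())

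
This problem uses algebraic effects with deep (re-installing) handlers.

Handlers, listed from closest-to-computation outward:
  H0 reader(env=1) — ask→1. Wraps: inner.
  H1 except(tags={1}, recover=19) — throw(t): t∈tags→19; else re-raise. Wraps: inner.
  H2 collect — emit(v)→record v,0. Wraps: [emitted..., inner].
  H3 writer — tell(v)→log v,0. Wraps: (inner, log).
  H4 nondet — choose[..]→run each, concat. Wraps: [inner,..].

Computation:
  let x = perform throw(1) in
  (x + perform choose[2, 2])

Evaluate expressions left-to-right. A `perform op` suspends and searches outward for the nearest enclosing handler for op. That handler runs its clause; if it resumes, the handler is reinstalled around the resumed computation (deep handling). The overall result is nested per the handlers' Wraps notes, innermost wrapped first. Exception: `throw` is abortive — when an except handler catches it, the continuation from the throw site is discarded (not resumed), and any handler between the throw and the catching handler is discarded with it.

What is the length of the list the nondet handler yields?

Answer: 1

Evaluation trace:
throw(1) @ H1 caught ⇒ 19
H2 returns [19]
H3 returns ([19], ())
H4 returns [([19], ())]
= [([19], ())]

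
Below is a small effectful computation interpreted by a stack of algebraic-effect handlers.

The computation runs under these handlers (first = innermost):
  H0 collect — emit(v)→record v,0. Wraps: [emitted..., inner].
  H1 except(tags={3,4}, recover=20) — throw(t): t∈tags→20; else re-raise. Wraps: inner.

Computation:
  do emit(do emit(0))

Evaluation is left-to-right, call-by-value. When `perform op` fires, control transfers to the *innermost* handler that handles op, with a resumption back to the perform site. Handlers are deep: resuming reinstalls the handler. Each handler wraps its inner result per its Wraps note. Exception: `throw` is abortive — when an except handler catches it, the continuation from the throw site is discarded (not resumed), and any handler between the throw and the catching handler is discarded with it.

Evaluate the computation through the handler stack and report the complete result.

Working:
emit(0) @ H0 ⇒ out+=0
emit(0) @ H0 ⇒ out+=0
H0 returns [0, 0, 0]
H1 returns [0, 0, 0]
= [0, 0, 0]

Answer: [0, 0, 0]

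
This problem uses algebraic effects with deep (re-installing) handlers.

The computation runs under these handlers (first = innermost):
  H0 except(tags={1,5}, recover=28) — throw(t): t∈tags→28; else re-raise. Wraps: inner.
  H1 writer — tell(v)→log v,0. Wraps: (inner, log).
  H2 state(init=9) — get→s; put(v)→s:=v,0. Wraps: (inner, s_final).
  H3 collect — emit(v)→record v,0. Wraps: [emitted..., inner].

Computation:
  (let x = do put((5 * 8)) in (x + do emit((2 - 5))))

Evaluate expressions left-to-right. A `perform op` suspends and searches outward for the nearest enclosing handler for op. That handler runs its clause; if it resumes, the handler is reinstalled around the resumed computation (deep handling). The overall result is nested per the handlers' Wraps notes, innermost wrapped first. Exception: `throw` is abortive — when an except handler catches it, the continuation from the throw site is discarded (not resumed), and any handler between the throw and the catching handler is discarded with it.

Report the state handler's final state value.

Answer: 40

Working:
put(40) @ H2 ⇒ s:=40
emit(-3) @ H3 ⇒ out+=-3
H0 returns 0
H1 returns (0, ())
H2 returns ((0, ()), 40)
H3 returns [-3, ((0, ()), 40)]
= [-3, ((0, ()), 40)]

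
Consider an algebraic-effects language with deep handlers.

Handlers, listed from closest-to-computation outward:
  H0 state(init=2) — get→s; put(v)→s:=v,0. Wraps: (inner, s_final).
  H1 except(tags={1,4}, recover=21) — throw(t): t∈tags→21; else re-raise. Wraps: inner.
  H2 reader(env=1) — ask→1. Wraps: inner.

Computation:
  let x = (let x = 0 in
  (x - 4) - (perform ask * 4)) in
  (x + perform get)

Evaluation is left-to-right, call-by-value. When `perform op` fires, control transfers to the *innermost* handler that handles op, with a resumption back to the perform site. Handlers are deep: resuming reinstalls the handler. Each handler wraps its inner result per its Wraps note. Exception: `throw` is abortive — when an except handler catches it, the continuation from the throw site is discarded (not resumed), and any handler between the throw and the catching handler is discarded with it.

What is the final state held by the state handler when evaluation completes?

Answer: 2

Evaluation trace:
ask @ H2 ⇒ 1
get @ H0 ⇒ 2
H0 returns (-6, 2)
H1 returns (-6, 2)
H2 returns (-6, 2)
= (-6, 2)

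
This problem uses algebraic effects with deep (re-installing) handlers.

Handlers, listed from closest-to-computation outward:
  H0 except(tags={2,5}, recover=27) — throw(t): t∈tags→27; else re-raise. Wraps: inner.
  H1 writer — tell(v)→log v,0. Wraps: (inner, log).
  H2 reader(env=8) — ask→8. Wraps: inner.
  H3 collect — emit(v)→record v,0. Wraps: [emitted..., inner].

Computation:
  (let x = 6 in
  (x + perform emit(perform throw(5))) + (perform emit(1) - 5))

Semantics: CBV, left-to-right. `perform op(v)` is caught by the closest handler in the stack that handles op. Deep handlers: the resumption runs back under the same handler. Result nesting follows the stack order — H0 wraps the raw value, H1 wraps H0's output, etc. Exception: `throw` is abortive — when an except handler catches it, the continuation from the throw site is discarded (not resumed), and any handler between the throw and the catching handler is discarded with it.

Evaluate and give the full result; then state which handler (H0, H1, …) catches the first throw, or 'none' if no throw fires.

Answer: [(27, ())] ; first throw caught by: H0

Evaluation trace:
throw(5) @ H0 caught ⇒ 27
H1 returns (27, ())
H2 returns (27, ())
H3 returns [(27, ())]
= [(27, ())]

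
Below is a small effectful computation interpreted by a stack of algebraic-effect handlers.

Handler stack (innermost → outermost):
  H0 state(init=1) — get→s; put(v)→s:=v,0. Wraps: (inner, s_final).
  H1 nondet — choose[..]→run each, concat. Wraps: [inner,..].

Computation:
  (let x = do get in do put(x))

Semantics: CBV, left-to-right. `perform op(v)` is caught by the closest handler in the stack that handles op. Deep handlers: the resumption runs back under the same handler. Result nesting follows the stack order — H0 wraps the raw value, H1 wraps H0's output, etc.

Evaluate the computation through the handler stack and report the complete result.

Working:
get @ H0 ⇒ 1
put(1) @ H0 ⇒ s:=1
H0 returns (0, 1)
H1 returns [(0, 1)]
= [(0, 1)]

Answer: [(0, 1)]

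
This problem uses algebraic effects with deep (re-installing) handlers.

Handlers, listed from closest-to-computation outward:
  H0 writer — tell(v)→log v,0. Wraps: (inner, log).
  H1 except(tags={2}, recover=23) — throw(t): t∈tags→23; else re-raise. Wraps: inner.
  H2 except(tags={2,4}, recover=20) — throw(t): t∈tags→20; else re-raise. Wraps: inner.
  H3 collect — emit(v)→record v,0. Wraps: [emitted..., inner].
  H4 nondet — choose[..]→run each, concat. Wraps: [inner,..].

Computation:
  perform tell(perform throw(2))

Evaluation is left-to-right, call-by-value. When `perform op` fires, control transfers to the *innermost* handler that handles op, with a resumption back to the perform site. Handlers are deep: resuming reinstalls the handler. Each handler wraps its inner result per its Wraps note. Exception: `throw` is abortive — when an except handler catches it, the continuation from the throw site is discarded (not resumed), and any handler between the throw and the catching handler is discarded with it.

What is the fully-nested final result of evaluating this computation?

Answer: [[23]]

Working:
throw(2) @ H1 caught ⇒ 23
H2 returns 23
H3 returns [23]
H4 returns [[23]]
= [[23]]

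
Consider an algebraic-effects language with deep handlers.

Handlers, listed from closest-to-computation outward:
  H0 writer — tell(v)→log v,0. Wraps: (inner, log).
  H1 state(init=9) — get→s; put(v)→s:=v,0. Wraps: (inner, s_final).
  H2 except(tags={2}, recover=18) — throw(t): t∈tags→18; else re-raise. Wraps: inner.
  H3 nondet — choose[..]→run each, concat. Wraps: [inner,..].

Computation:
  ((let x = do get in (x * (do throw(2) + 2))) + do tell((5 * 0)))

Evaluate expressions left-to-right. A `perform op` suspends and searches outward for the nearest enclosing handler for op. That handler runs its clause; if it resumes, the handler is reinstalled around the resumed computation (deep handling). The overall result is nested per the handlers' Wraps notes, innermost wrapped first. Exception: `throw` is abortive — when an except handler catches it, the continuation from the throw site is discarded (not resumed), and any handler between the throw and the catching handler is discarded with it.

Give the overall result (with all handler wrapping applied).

Answer: [18]

Working:
get @ H1 ⇒ 9
throw(2) @ H2 caught ⇒ 18
H3 returns [18]
= [18]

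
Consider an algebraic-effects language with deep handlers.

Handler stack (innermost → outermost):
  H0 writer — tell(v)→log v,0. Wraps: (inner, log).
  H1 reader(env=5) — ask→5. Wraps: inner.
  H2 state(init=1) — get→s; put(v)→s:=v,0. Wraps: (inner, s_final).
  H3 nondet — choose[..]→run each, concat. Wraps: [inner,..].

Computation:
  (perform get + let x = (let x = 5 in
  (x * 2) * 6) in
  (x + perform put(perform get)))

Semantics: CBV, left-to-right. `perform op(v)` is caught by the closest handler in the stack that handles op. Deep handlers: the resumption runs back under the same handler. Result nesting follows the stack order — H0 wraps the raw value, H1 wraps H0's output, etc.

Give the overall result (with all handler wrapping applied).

Answer: [((61, ()), 1)]

Evaluation trace:
get @ H2 ⇒ 1
get @ H2 ⇒ 1
put(1) @ H2 ⇒ s:=1
H0 returns (61, ())
H1 returns (61, ())
H2 returns ((61, ()), 1)
H3 returns [((61, ()), 1)]
= [((61, ()), 1)]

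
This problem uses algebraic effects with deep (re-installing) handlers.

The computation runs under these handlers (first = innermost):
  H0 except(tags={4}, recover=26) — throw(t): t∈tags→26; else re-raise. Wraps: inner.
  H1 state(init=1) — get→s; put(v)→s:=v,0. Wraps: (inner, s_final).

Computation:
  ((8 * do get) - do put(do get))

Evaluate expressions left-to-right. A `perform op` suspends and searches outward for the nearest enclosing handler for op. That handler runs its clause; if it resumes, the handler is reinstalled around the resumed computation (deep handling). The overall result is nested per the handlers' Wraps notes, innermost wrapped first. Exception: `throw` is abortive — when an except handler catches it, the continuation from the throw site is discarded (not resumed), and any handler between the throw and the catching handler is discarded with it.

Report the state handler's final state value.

Answer: 1

Evaluation trace:
get @ H1 ⇒ 1
get @ H1 ⇒ 1
put(1) @ H1 ⇒ s:=1
H0 returns 8
H1 returns (8, 1)
= (8, 1)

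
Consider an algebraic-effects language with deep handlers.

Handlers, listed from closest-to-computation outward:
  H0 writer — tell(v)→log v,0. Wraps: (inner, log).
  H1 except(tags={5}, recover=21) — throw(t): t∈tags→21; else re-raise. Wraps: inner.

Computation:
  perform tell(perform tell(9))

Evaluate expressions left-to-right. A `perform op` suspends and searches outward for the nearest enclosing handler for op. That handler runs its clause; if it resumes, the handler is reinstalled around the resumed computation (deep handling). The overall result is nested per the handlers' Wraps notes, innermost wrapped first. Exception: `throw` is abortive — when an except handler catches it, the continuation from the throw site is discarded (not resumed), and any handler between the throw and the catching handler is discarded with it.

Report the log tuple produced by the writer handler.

Answer: (9, 0)

Working:
tell(9) @ H0 ⇒ log+=9
tell(0) @ H0 ⇒ log+=0
H0 returns (0, (9, 0))
H1 returns (0, (9, 0))
= (0, (9, 0))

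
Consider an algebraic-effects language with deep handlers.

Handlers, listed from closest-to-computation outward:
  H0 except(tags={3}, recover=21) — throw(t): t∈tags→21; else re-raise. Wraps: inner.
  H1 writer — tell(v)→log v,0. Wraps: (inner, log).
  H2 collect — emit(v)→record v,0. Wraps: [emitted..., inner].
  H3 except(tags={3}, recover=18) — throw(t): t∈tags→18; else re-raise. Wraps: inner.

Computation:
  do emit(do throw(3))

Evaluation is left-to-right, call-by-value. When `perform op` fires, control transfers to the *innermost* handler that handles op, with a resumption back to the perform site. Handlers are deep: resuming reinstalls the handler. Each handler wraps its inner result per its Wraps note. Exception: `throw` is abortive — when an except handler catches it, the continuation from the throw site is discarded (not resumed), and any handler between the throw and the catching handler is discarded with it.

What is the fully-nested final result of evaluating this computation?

Step-by-step:
throw(3) @ H0 caught ⇒ 21
H1 returns (21, ())
H2 returns [(21, ())]
H3 returns [(21, ())]
= [(21, ())]

Answer: [(21, ())]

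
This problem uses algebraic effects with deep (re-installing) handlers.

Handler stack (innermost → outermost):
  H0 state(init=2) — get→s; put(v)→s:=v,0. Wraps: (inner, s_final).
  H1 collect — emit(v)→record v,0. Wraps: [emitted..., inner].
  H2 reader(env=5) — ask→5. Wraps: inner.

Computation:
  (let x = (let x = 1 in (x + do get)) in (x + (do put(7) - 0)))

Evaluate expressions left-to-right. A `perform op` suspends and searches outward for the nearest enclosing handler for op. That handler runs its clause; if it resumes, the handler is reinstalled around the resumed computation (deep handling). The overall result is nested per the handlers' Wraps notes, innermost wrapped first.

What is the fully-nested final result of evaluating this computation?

Evaluation trace:
get @ H0 ⇒ 2
put(7) @ H0 ⇒ s:=7
H0 returns (3, 7)
H1 returns [(3, 7)]
H2 returns [(3, 7)]
= [(3, 7)]

Answer: [(3, 7)]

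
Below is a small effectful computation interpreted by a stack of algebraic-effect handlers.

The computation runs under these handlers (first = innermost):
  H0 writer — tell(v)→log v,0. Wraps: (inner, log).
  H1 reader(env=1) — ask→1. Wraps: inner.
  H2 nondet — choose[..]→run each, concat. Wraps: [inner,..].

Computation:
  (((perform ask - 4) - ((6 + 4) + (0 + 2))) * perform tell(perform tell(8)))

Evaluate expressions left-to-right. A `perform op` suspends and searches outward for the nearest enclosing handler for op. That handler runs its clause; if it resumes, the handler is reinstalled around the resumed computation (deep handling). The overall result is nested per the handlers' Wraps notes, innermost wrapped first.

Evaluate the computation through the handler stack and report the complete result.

Answer: [(0, (8, 0))]

Step-by-step:
ask @ H1 ⇒ 1
tell(8) @ H0 ⇒ log+=8
tell(0) @ H0 ⇒ log+=0
H0 returns (0, (8, 0))
H1 returns (0, (8, 0))
H2 returns [(0, (8, 0))]
= [(0, (8, 0))]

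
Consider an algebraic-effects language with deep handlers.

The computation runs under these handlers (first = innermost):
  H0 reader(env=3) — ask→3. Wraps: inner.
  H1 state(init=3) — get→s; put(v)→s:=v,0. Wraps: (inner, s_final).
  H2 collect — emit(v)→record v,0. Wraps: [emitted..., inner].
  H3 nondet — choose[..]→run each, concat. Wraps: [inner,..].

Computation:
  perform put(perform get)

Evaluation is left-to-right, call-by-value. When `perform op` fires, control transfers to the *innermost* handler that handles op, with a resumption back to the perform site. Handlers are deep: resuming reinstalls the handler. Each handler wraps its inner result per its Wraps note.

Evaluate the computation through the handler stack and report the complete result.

Answer: [[(0, 3)]]

Working:
get @ H1 ⇒ 3
put(3) @ H1 ⇒ s:=3
H0 returns 0
H1 returns (0, 3)
H2 returns [(0, 3)]
H3 returns [[(0, 3)]]
= [[(0, 3)]]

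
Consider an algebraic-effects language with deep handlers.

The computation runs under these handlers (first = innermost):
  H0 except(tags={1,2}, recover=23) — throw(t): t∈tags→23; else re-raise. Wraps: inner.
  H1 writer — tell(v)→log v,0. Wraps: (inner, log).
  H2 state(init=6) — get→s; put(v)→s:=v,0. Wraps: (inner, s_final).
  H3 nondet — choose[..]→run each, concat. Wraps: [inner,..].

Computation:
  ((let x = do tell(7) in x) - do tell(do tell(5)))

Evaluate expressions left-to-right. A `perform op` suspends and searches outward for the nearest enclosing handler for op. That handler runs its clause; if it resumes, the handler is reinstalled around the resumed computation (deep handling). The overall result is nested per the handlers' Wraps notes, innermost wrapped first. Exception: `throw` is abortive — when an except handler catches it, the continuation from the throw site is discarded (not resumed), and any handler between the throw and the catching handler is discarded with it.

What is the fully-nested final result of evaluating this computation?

Answer: [((0, (7, 5, 0)), 6)]

Step-by-step:
tell(7) @ H1 ⇒ log+=7
tell(5) @ H1 ⇒ log+=5
tell(0) @ H1 ⇒ log+=0
H0 returns 0
H1 returns (0, (7, 5, 0))
H2 returns ((0, (7, 5, 0)), 6)
H3 returns [((0, (7, 5, 0)), 6)]
= [((0, (7, 5, 0)), 6)]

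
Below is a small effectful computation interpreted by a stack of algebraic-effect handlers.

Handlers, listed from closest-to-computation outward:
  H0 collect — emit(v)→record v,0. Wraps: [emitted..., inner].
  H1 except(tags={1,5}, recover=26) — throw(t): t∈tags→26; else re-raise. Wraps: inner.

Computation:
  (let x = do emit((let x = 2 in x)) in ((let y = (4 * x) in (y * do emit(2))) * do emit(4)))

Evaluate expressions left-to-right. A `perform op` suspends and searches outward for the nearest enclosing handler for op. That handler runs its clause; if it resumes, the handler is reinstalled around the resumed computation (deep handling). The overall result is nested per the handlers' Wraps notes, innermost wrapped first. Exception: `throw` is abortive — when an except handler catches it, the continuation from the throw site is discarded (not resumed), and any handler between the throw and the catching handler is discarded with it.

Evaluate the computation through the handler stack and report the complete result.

Answer: [2, 2, 4, 0]

Step-by-step:
emit(2) @ H0 ⇒ out+=2
emit(2) @ H0 ⇒ out+=2
emit(4) @ H0 ⇒ out+=4
H0 returns [2, 2, 4, 0]
H1 returns [2, 2, 4, 0]
= [2, 2, 4, 0]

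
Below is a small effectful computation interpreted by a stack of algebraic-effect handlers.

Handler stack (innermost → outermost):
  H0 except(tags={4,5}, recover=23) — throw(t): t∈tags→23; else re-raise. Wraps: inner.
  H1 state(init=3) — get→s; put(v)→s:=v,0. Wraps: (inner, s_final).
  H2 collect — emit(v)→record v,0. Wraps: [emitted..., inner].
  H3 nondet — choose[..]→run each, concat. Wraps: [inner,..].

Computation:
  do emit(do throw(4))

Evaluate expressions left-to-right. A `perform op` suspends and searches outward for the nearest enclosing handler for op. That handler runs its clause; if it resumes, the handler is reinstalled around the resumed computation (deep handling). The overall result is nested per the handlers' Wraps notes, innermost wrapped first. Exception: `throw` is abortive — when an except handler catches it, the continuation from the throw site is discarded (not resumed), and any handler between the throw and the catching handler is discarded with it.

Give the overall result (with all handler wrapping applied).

Working:
throw(4) @ H0 caught ⇒ 23
H1 returns (23, 3)
H2 returns [(23, 3)]
H3 returns [[(23, 3)]]
= [[(23, 3)]]

Answer: [[(23, 3)]]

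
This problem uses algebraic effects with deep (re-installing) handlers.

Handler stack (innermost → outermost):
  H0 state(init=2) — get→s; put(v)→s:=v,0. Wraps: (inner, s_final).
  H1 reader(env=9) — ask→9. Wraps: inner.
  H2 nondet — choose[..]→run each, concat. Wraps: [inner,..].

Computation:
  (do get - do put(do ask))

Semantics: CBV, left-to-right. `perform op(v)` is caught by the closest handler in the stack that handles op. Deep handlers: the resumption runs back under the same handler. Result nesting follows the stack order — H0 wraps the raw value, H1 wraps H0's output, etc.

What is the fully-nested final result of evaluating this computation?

Answer: [(2, 9)]

Working:
get @ H0 ⇒ 2
ask @ H1 ⇒ 9
put(9) @ H0 ⇒ s:=9
H0 returns (2, 9)
H1 returns (2, 9)
H2 returns [(2, 9)]
= [(2, 9)]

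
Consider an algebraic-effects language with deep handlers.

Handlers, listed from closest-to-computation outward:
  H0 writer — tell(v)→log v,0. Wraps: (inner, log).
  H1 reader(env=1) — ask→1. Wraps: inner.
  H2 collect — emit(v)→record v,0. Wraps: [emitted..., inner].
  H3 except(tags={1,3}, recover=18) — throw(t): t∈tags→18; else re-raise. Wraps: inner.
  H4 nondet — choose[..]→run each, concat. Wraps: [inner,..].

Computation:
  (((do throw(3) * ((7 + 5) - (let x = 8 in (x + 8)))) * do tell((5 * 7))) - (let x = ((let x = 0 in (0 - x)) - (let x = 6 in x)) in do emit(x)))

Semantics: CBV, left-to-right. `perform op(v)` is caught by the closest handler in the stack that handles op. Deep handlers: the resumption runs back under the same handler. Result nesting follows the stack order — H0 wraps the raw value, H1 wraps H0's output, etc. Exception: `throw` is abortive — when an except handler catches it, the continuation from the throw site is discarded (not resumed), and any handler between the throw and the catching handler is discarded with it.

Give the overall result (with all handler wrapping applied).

Working:
throw(3) @ H3 caught ⇒ 18
H4 returns [18]
= [18]

Answer: [18]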